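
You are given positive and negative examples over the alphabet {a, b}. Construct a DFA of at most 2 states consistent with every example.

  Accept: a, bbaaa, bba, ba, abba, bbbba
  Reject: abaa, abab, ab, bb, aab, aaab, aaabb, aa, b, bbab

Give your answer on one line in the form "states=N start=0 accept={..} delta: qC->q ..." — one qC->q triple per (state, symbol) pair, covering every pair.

states=2 start=0 accept={1} delta: 0a->1 0b->0 1a->0 1b->0

Fold the examples into a partial DFA from state 0: repeatedly fix the first undefined (state, symbol) met by the shortest-then-alphabetical prefix, trying targets in increasing order and rejecting any under which an Accept and a Reject string meet in one state with the same remainder; add a state when all current targets are rejected. Accepting states are where Accept strings end.
a: 0a undefined. 0a->0: no, a/aa meet in 0. Open state 1: 0a->1.
b: 0b undefined. 0b->0: ok.
aa: 1a undefined. 1a->0: ok.
ab: 1b undefined. 1b->0: ok.
All examples now run through 2 states with every (state, symbol) defined. Accept strings end in {1}, Reject strings end in {0}; accept={1}.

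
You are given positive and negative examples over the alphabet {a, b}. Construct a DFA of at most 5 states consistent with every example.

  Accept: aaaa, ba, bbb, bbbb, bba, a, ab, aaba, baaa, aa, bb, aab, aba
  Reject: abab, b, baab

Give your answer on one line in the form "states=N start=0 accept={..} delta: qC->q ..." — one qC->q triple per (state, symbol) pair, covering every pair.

Grow the machine one transition at a time. Run the examples from 0; the earliest place one falls off (shortest prefix, ties alphabetical) gets sent to the lowest-numbered state that keeps every Accept/Reject pair distinguishable — a pair clashes when both reach the same state with identical unread suffix — and to a fresh state only if none does.
a: 0a undefined. 0a->0: no, ab/b meet in 0 with "b" left. Open state 1: 0a->1.
b: 0b undefined. 0b->0: no, bbb/b meet in 0. 0b->1: no, a/b meet in 1. Open state 2: 0b->2.
aa: 1a undefined. 1a->0: no, aab/b meet in 2. 1a->1: ok.
ab: 1b undefined. 1b->0: no, ab/abab meet in 0. 1b->1: no, aaaa/abab meet in 1. 1b->2: no, ab/b meet in 2. Open state 3: 1b->3.
ba: 2a undefined. 2a->0: no, ab/baab meet in 3. 2a->1: no, ab/baab meet in 3. 2a->2: no, ba/b meet in 2. 2a->3: ok.
bb: 2b undefined. 2b->0: no, bbb/b meet in 2. 2b->1: ok.
aba: 3a undefined. 3a->0: ok.
bbbb: 3b undefined. 3b->0: ok.
All examples now run through 4 states with every (state, symbol) defined. Accept strings end in {0,1,3}, Reject strings end in {2}; accept={0,1,3}.

states=4 start=0 accept={0,1,3} delta: 0a->1 0b->2 1a->1 1b->3 2a->3 2b->1 3a->0 3b->0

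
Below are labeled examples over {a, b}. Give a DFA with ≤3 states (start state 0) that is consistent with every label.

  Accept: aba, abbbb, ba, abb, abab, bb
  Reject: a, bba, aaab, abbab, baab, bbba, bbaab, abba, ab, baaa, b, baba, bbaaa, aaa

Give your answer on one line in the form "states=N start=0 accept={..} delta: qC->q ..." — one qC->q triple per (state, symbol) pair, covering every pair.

Fold the examples into a partial DFA from state 0: repeatedly fix the first undefined (state, symbol) met by the shortest-then-alphabetical prefix, trying targets in increasing order and rejecting any under which an Accept and a Reject string meet in one state with the same remainder; add a state when all current targets are rejected. Accepting states are where Accept strings end.
a: 0a undefined. 0a->0: ok.
b: 0b undefined. 0b->0: no, aba/a meet in 0. Open state 1: 0b->1.
ba: 1a undefined. 1a->0: no, aba/a meet in 0. 1a->1: no, aba/aaab meet in 1. Open state 2: 1a->2.
bb: 1b undefined. 1b->0: no, aba/bbba meet in 2. 1b->1: no, aba/bba meet in 2. 1b->2: ok.
baa: 2a undefined. 2a->0: ok.
bab: 2b undefined. 2b->0: no, abbbb/aaab meet in 1. 2b->1: no, aba/bbba meet in 2. 2b->2: ok.
All examples now run through 3 states with every (state, symbol) defined. Accept strings end in {2}, Reject strings end in {0,1}; accept={2}.

states=3 start=0 accept={2} delta: 0a->0 0b->1 1a->2 1b->2 2a->0 2b->2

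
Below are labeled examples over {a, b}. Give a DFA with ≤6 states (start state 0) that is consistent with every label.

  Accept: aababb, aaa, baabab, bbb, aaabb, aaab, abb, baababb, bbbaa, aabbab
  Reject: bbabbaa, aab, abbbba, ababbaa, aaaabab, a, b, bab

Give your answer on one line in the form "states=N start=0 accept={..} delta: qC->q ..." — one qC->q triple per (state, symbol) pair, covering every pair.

states=6 start=0 accept={0,3,5} delta: 0a->1 0b->1 1a->2 1b->3 2a->3 2b->1 3a->4 3b->3 4a->0 4b->5 5a->0 5b->0

State merging on the prefix tree: take the shortest (then alphabetical) example prefix whose next move is undefined and point that move at state 0, else 1, else 2, ...; a target is out if some Accept/Reject pair would then sit in one state with the same input left (inseparable). If every existing state is out, open a new one.
a: 0a undefined. 0a->0: no, aaa/a meet in 0. Open state 1: 0a->1.
b: 0b undefined. 0b->0: no, bbb/b meet in 0. 0b->1: ok.
aa: 1a undefined. 1a->0: no, aaa/aab meet in 1. 1a->1: no, aaa/a meet in 1. Open state 2: 1a->2.
ab: 1b undefined. 1b->0: no, aaa/bbabbaa meet in 2 with "a" left. 1b->1: no, bbb/a meet in 1. 1b->2: no, bbb/aab meet in 2 with "b" left. Open state 3: 1b->3.
aaa: 2a undefined. 2a->0: no, baabab/aab meet in 2 with "b" left. 2a->1: no, aaa/a meet in 1. 2a->2: no, baabab/aaaabab meet in 2 with "bab" left. 2a->3: ok.
aab: 2b undefined. 2b->0: no, aabbab/aab meet in 0. 2b->1: ok.
aba: 3a undefined. 3a->0: no, aabbab/bbabbaa meet in 1. 3a->1: no, aababb/aaaabab meet in 3. 3a->2: no, aababb/bbabbaa meet in 3. 3a->3: no, baabab/aaaabab meet in 3 with "bab" left. Open state 4: 3a->4.
abb: 3b undefined. 3b->0: no, aaabb/aab meet in 1. 3b->1: no, baabab/aab meet in 1. 3b->2: no, aaabb/aab meet in 1. 3b->3: ok.
abab: 4b undefined. 4b->0: no, aababb/bbabbaa meet in 3. 4b->1: no, baabab/aab meet in 1. 4b->2: no, aababb/bbabbaa meet in 3. 4b->3: no, aababb/aaaabab meet in 3. 4b->4: no, baabab/abbbba meet in 4. Open state 5: 4b->5.
ababb: 5b undefined. 5b->0: ok.
bbbaa: 4a undefined. 4a->0: ok.
aaaaba: 5a undefined. 5a->0: ok.
All examples now run through 6 states with every (state, symbol) defined. Accept strings end in {0,3,5}, Reject strings end in {1,2,4}; accept={0,3,5}.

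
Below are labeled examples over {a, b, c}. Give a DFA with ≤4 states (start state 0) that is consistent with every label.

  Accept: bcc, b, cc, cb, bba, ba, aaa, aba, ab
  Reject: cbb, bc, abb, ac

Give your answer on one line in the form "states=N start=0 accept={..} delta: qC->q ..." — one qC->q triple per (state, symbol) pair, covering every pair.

Fold the examples into a partial DFA from state 0: repeatedly fix the first undefined (state, symbol) met by the shortest-then-alphabetical prefix, trying targets in increasing order and rejecting any under which an Accept and a Reject string meet in one state with the same remainder; add a state when all current targets are rejected. Accepting states are where Accept strings end.
a: 0a undefined. 0a->0: ok.
b: 0b undefined. 0b->0: no, b/abb meet in 0. Open state 1: 0b->1.
c: 0c undefined. 0c->0: no, cc/ac meet in 0. 0c->1: no, b/ac meet in 1. Open state 2: 0c->2.
ba: 1a undefined. 1a->0: ok.
bb: 1b undefined. 1b->0: no, bba/abb meet in 0. 1b->1: no, b/abb meet in 1. 1b->2: ok.
bc: 1c undefined. 1c->0: no, bcc/abb meet in 2. 1c->1: no, bcc/bc meet in 1. 1c->2: ok.
cb: 2b undefined. 2b->0: no, b/cbb meet in 1. 2b->1: ok.
cc: 2c undefined. 2c->0: ok.
bba: 2a undefined. 2a->0: ok.
All examples now run through 3 states with every (state, symbol) defined. Accept strings end in {0,1}, Reject strings end in {2}; accept={0,1}.

states=3 start=0 accept={0,1} delta: 0a->0 0b->1 0c->2 1a->0 1b->2 1c->2 2a->0 2b->1 2c->0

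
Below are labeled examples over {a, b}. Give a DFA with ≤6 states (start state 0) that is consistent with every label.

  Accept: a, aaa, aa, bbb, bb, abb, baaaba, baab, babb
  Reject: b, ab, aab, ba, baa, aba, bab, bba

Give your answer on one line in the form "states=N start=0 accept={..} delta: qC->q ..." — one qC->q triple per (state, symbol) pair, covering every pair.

State merging on the prefix tree: take the shortest (then alphabetical) example prefix whose next move is undefined and point that move at state 0, else 1, else 2, ...; a target is out if some Accept/Reject pair would then sit in one state with the same input left (inseparable). If every existing state is out, open a new one.
a: 0a undefined. 0a->0: ok.
b: 0b undefined. 0b->0: no, a/b meet in 0. Open state 1: 0b->1.
ba: 1a undefined. 1a->0: no, a/ba meet in 0. 1a->1: no, bb/bab meet in 1 with "b" left. Open state 2: 1a->2.
bb: 1b undefined. 1b->0: no, a/bba meet in 0. 1b->1: no, bbb/b meet in 1. 1b->2: no, bbb/bab meet in 2 with "b" left. Open state 3: 1b->3.
baa: 2a undefined. 2a->0: no, a/baa meet in 0. 2a->1: ok.
bab: 2b undefined. 2b->0: no, a/bab meet in 0. 2b->1: no, baaaba/ba meet in 2. 2b->2: no, baaaba/b meet in 1. 2b->3: no, bb/bab meet in 3. Open state 4: 2b->4.
bba: 3a undefined. 3a->0: no, a/bba meet in 0. 3a->1: ok.
bbb: 3b undefined. 3b->0: ok.
babb: 4b undefined. 4b->0: ok.
baaaba: 4a undefined. 4a->0: ok.
All examples now run through 5 states with every (state, symbol) defined. Accept strings end in {0,3}, Reject strings end in {1,2,4}; accept={0,3}.

states=5 start=0 accept={0,3} delta: 0a->0 0b->1 1a->2 1b->3 2a->1 2b->4 3a->1 3b->0 4a->0 4b->0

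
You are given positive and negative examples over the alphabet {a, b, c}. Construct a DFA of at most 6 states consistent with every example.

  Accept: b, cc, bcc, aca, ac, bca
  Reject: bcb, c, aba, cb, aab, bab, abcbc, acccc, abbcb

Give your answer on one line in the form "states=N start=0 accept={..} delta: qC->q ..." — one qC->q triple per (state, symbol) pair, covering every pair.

states=4 start=0 accept={0,2} delta: 0a->1 0b->0 0c->1 1a->2 1b->3 1c->2 2a->0 2b->1 2c->1 3a->1 3b->0 3c->0

Grow the machine one transition at a time. Run the examples from 0; the earliest place one falls off (shortest prefix, ties alphabetical) gets sent to the lowest-numbered state that keeps every Accept/Reject pair distinguishable — a pair clashes when both reach the same state with identical unread suffix — and to a fresh state only if none does.
a: 0a undefined. 0a->0: no, b/aab meet in 0 with "b" left. Open state 1: 0a->1.
b: 0b undefined. 0b->0: ok.
c: 0c undefined. 0c->0: no, b/bcb meet in 0. 0c->1: ok.
aa: 1a undefined. 1a->0: no, b/aab meet in 0. 1a->1: no, bca/c meet in 1. Open state 2: 1a->2.
ab: 1b undefined. 1b->0: no, b/bcb meet in 0. 1b->1: no, bca/aba meet in 2. 1b->2: no, bca/bcb meet in 2. Open state 3: 1b->3.
ac: 1c undefined. 1c->0: no, aca/c meet in 1. 1c->1: no, cc/c meet in 1. 1c->2: ok.
aab: 2b undefined. 2b->0: no, b/aab meet in 0. 2b->1: ok.
aba: 3a undefined. 3a->0: no, b/aba meet in 0. 3a->1: ok.
abb: 3b undefined. 3b->0: ok.
abc: 3c undefined. 3c->0: ok.
aca: 2a undefined. 2a->0: ok.
acc: 2c undefined. 2c->0: no, cc/acccc meet in 2. 2c->1: ok.
All examples now run through 4 states with every (state, symbol) defined. Accept strings end in {0,2}, Reject strings end in {1,3}; accept={0,2}.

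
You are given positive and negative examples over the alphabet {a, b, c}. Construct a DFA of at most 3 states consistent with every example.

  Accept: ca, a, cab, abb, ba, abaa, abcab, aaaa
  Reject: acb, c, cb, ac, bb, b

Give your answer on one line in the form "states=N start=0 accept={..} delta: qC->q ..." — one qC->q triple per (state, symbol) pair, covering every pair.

Grow the machine one transition at a time. Run the examples from 0; the earliest place one falls off (shortest prefix, ties alphabetical) gets sent to the lowest-numbered state that keeps every Accept/Reject pair distinguishable — a pair clashes when both reach the same state with identical unread suffix — and to a fresh state only if none does.
a: 0a undefined. 0a->0: no, abb/bb meet in 0 with "bb" left. Open state 1: 0a->1.
b: 0b undefined. 0b->0: ok.
c: 0c undefined. 0c->0: ok.
aa: 1a undefined. 1a->0: no, aaaa/c meet in 0. 1a->1: ok.
ab: 1b undefined. 1b->0: no, cab/c meet in 0. 1b->1: ok.
ac: 1c undefined. 1c->0: ok.
All examples now run through 2 states with every (state, symbol) defined. Accept strings end in {1}, Reject strings end in {0}; accept={1}.

states=2 start=0 accept={1} delta: 0a->1 0b->0 0c->0 1a->1 1b->1 1c->0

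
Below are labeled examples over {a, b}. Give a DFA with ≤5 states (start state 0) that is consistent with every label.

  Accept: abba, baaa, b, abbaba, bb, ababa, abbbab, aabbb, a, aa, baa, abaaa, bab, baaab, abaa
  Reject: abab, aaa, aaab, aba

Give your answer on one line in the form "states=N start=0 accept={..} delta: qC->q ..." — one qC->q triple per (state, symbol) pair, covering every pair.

State merging on the prefix tree: take the shortest (then alphabetical) example prefix whose next move is undefined and point that move at state 0, else 1, else 2, ...; a target is out if some Accept/Reject pair would then sit in one state with the same input left (inseparable). If every existing state is out, open a new one.
a: 0a undefined. 0a->0: no, b/aaab meet in 0 with "b" left. Open state 1: 0a->1.
b: 0b undefined. 0b->0: no, baaa/aaa meet in 1 with "aa" left. 0b->1: no, baa/aaa meet in 1 with "aa" left. Open state 2: 0b->2.
aa: 1a undefined. 1a->0: no, a/aaa meet in 1. 1a->1: no, a/aaa meet in 1. 1a->2: no, bab/aaab meet in 2 with "ab" left. Open state 3: 1a->3.
ab: 1b undefined. 1b->0: no, ababa/aba meet in 1. 1b->1: no, abba/aba meet in 3. 1b->2: no, bab/abab meet in 2 with "ab" left. 1b->3: ok.
ba: 2a undefined. 2a->0: ok.
bb: 2b undefined. 2b->0: ok.
aaa: 3a undefined. 3a->0: no, b/abab meet in 2. 3a->1: no, baaa/abab meet in 3. 3a->2: no, b/aaa meet in 2. 3a->3: no, baaa/aaa meet in 3. Open state 4: 3a->4.
aab: 3b undefined. 3b->0: no, abbaba/aaa meet in 4. 3b->1: no, abbbab/abab meet in 4 with "b" left. 3b->2: ok.
aaab: 4b undefined. 4b->0: no, abba/abab meet in 0. 4b->1: no, a/abab meet in 1. 4b->2: no, b/abab meet in 2. 4b->3: no, baaa/abab meet in 3. 4b->4: ok.
abaa: 4a undefined. 4a->0: ok.
All examples now run through 5 states with every (state, symbol) defined. Accept strings end in {0,1,2,3}, Reject strings end in {4}; accept={0,1,2,3}.

states=5 start=0 accept={0,1,2,3} delta: 0a->1 0b->2 1a->3 1b->3 2a->0 2b->0 3a->4 3b->2 4a->0 4b->4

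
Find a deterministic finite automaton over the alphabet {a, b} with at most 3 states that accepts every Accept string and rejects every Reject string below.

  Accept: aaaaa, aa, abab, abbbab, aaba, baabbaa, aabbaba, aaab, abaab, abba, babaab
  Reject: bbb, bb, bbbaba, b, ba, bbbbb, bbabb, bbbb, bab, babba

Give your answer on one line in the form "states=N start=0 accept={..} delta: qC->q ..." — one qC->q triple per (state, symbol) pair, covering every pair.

State merging on the prefix tree: take the shortest (then alphabetical) example prefix whose next move is undefined and point that move at state 0, else 1, else 2, ...; a target is out if some Accept/Reject pair would then sit in one state with the same input left (inseparable). If every existing state is out, open a new one.
a: 0a undefined. 0a->0: no, abab/bab meet in 0 with "bab" left. Open state 1: 0a->1.
b: 0b undefined. 0b->0: no, abba/babba meet in 1 with "bba" left. 0b->1: no, aa/ba meet in 1 with "a" left. Open state 2: 0b->2.
aa: 1a undefined. 1a->0: no, aaba/ba meet in 2 with "a" left. 1a->1: ok.
ab: 1b undefined. 1b->0: no, abba/ba meet in 2 with "a" left. 1b->1: ok.
ba: 2a undefined. 2a->0: ok.
bb: 2b undefined. 2b->0: no, aaaaa/bbabb meet in 1. 2b->1: no, aaaaa/bbb meet in 1. 2b->2: ok.
All examples now run through 3 states with every (state, symbol) defined. Accept strings end in {1}, Reject strings end in {0,2}; accept={1}.

states=3 start=0 accept={1} delta: 0a->1 0b->2 1a->1 1b->1 2a->0 2b->2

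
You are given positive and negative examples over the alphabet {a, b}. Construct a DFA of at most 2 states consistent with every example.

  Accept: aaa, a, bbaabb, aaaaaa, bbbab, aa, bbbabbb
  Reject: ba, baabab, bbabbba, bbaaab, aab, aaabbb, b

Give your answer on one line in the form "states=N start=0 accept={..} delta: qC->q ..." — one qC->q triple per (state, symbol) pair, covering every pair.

states=2 start=0 accept={0} delta: 0a->0 0b->1 1a->1 1b->0

Fold the examples into a partial DFA from state 0: repeatedly fix the first undefined (state, symbol) met by the shortest-then-alphabetical prefix, trying targets in increasing order and rejecting any under which an Accept and a Reject string meet in one state with the same remainder; add a state when all current targets are rejected. Accepting states are where Accept strings end.
a: 0a undefined. 0a->0: ok.
b: 0b undefined. 0b->0: no, aaa/ba meet in 0. Open state 1: 0b->1.
ba: 1a undefined. 1a->0: no, aaa/ba meet in 0. 1a->1: ok.
bb: 1b undefined. 1b->0: ok.
All examples now run through 2 states with every (state, symbol) defined. Accept strings end in {0}, Reject strings end in {1}; accept={0}.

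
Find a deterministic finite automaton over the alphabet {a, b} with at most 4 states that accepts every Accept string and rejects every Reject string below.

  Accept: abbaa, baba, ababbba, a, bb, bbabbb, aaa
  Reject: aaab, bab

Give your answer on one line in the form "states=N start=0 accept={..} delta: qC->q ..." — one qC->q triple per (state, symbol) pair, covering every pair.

states=3 start=0 accept={0,2} delta: 0a->0 0b->1 1a->0 1b->2 2a->0 2b->0

Fold the examples into a partial DFA from state 0: repeatedly fix the first undefined (state, symbol) met by the shortest-then-alphabetical prefix, trying targets in increasing order and rejecting any under which an Accept and a Reject string meet in one state with the same remainder; add a state when all current targets are rejected. Accepting states are where Accept strings end.
a: 0a undefined. 0a->0: ok.
b: 0b undefined. 0b->0: no, abbaa/aaab meet in 0. Open state 1: 0b->1.
ba: 1a undefined. 1a->0: ok.
bb: 1b undefined. 1b->0: no, bbabbb/aaab meet in 1. 1b->1: no, bb/aaab meet in 1. Open state 2: 1b->2.
bba: 2a undefined. 2a->0: ok.
ababbb: 2b undefined. 2b->0: ok.
All examples now run through 3 states with every (state, symbol) defined. Accept strings end in {0,2}, Reject strings end in {1}; accept={0,2}.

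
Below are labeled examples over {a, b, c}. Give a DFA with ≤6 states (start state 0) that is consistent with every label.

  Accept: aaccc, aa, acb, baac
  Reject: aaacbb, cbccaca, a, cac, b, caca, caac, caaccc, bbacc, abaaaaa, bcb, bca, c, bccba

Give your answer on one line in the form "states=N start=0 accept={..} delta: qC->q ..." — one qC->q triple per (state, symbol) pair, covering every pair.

states=5 start=0 accept={3} delta: 0a->1 0b->0 0c->2 1a->3 1b->0 1c->4 2a->0 2b->0 2c->0 3a->1 3b->0 3c->3 4a->0 4b->3 4c->0

Fold the examples into a partial DFA from state 0: repeatedly fix the first undefined (state, symbol) met by the shortest-then-alphabetical prefix, trying targets in increasing order and rejecting any under which an Accept and a Reject string meet in one state with the same remainder; add a state when all current targets are rejected. Accepting states are where Accept strings end.
a: 0a undefined. 0a->0: no, aa/a meet in 0. Open state 1: 0a->1.
b: 0b undefined. 0b->0: ok.
c: 0c undefined. 0c->0: no, aaccc/caaccc meet in 1 with "accc" left. 0c->1: no, aa/bca meet in 1 with "a" left. Open state 2: 0c->2.
aa: 1a undefined. 1a->0: no, aa/b meet in 0. 1a->1: no, aa/a meet in 1. 1a->2: no, aa/c meet in 2. Open state 3: 1a->3.
ab: 1b undefined. 1b->0: ok.
ac: 1c undefined. 1c->0: no, acb/b meet in 0. 1c->1: no, acb/b meet in 0. 1c->2: no, acb/bcb meet in 2 with "b" left. 1c->3: no, baac/bbacc meet in 3 with "c" left. Open state 4: 1c->4.
ca: 2a undefined. 2a->0: ok.
cb: 2b undefined. 2b->0: ok.
aaa: 3a undefined. 3a->0: no, aa/abaaaaa meet in 3. 3a->1: ok.
aac: 3c undefined. 3c->0: no, baac/b meet in 0. 3c->1: no, aaccc/bbacc meet in 4 with "c" left. 3c->2: no, baac/cac meet in 2. 3c->3: ok.
acb: 4b undefined. 4b->0: no, acb/aaacbb meet in 0. 4b->1: no, acb/a meet in 1. 4b->2: no, acb/cac meet in 2. 4b->3: ok.
bcc: 2c undefined. 2c->0: ok.
bbacc: 4c undefined. 4c->0: ok.
aaacbb: 3b undefined. 3b->0: ok.
cbccaca: 4a undefined. 4a->0: ok.
All examples now run through 5 states with every (state, symbol) defined. Accept strings end in {3}, Reject strings end in {0,1,2,4}; accept={3}.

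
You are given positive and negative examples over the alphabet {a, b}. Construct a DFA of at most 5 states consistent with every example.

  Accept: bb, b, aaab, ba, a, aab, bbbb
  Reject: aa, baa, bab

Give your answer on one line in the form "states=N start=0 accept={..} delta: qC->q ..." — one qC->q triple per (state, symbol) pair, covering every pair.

states=3 start=0 accept={0,1} delta: 0a->1 0b->0 1a->2 1b->2 2a->0 2b->0

Fold the examples into a partial DFA from state 0: repeatedly fix the first undefined (state, symbol) met by the shortest-then-alphabetical prefix, trying targets in increasing order and rejecting any under which an Accept and a Reject string meet in one state with the same remainder; add a state when all current targets are rejected. Accepting states are where Accept strings end.
a: 0a undefined. 0a->0: no, a/aa meet in 0. Open state 1: 0a->1.
b: 0b undefined. 0b->0: ok.
aa: 1a undefined. 1a->0: no, bb/aa meet in 0. 1a->1: no, aaab/bab meet in 1 with "b" left. Open state 2: 1a->2.
aaa: 2a undefined. 2a->0: ok.
aab: 2b undefined. 2b->0: ok.
bab: 1b undefined. 1b->0: no, bb/bab meet in 0. 1b->1: no, ba/bab meet in 1. 1b->2: ok.
All examples now run through 3 states with every (state, symbol) defined. Accept strings end in {0,1}, Reject strings end in {2}; accept={0,1}.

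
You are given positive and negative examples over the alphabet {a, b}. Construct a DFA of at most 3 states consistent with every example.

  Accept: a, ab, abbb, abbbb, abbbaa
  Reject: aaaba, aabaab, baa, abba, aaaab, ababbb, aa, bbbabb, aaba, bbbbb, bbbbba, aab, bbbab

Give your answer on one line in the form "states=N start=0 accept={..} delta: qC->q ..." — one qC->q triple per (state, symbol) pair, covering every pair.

states=3 start=0 accept={1} delta: 0a->1 0b->2 1a->0 1b->1 2a->2 2b->0

Fold the examples into a partial DFA from state 0: repeatedly fix the first undefined (state, symbol) met by the shortest-then-alphabetical prefix, trying targets in increasing order and rejecting any under which an Accept and a Reject string meet in one state with the same remainder; add a state when all current targets are rejected. Accepting states are where Accept strings end.
a: 0a undefined. 0a->0: no, a/aa meet in 0. Open state 1: 0a->1.
b: 0b undefined. 0b->0: no, a/bbbbba meet in 1. 0b->1: no, abbbb/bbbbb meet in 1 with "bbbb" left. Open state 2: 0b->2.
aa: 1a undefined. 1a->0: ok.
ab: 1b undefined. 1b->0: no, a/aaaba meet in 1. 1b->1: ok.
ba: 2a undefined. 2a->0: no, a/aabaab meet in 1. 2a->1: no, a/aaba meet in 1. 2a->2: ok.
bb: 2b undefined. 2b->0: ok.
All examples now run through 3 states with every (state, symbol) defined. Accept strings end in {1}, Reject strings end in {0,2}; accept={1}.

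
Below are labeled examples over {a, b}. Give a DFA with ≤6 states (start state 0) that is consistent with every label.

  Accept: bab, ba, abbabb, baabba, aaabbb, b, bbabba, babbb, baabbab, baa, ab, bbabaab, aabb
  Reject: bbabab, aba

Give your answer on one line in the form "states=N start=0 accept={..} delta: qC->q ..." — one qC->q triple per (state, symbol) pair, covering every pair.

states=4 start=0 accept={0,1,2} delta: 0a->1 0b->0 1a->0 1b->2 2a->3 2b->0 3a->0 3b->3

State merging on the prefix tree: take the shortest (then alphabetical) example prefix whose next move is undefined and point that move at state 0, else 1, else 2, ...; a target is out if some Accept/Reject pair would then sit in one state with the same input left (inseparable). If every existing state is out, open a new one.
a: 0a undefined. 0a->0: no, ba/aba meet in 0 with "ba" left. Open state 1: 0a->1.
b: 0b undefined. 0b->0: ok.
aa: 1a undefined. 1a->0: ok.
ab: 1b undefined. 1b->0: no, bab/bbabab meet in 0. 1b->1: no, abbabb/bbabab meet in 0. Open state 2: 1b->2.
aba: 2a undefined. 2a->0: no, b/bbabab meet in 0. 2a->1: no, bab/bbabab meet in 2. 2a->2: no, bab/aba meet in 2. Open state 3: 2a->3.
abb: 2b undefined. 2b->0: ok.
bbabaa: 3a undefined. 3a->0: ok.
bbabab: 3b undefined. 3b->0: no, abbabb/bbabab meet in 0. 3b->1: no, ba/bbabab meet in 1. 3b->2: no, bab/bbabab meet in 2. 3b->3: ok.
All examples now run through 4 states with every (state, symbol) defined. Accept strings end in {0,1,2}, Reject strings end in {3}; accept={0,1,2}.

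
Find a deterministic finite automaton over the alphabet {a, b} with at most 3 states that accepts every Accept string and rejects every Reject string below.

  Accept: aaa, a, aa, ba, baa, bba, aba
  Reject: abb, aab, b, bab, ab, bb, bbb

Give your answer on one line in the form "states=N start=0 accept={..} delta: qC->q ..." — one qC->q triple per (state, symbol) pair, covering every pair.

states=2 start=0 accept={0} delta: 0a->0 0b->1 1a->0 1b->1

Fold the examples into a partial DFA from state 0: repeatedly fix the first undefined (state, symbol) met by the shortest-then-alphabetical prefix, trying targets in increasing order and rejecting any under which an Accept and a Reject string meet in one state with the same remainder; add a state when all current targets are rejected. Accepting states are where Accept strings end.
a: 0a undefined. 0a->0: ok.
b: 0b undefined. 0b->0: no, aaa/abb meet in 0. Open state 1: 0b->1.
ba: 1a undefined. 1a->0: ok.
bb: 1b undefined. 1b->0: no, aaa/abb meet in 0. 1b->1: ok.
All examples now run through 2 states with every (state, symbol) defined. Accept strings end in {0}, Reject strings end in {1}; accept={0}.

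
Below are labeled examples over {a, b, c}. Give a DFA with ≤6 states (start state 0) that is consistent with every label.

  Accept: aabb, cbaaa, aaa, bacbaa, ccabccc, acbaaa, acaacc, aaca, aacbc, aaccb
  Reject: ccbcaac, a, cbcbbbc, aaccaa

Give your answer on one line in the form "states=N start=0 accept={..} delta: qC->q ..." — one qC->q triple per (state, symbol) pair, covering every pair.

states=5 start=0 accept={2,4} delta: 0a->1 0b->0 0c->0 1a->2 1b->2 1c->0 2a->2 2b->1 2c->3 3a->2 3b->3 3c->4 4a->0 4b->2 4c->2

Fold the examples into a partial DFA from state 0: repeatedly fix the first undefined (state, symbol) met by the shortest-then-alphabetical prefix, trying targets in increasing order and rejecting any under which an Accept and a Reject string meet in one state with the same remainder; add a state when all current targets are rejected. Accepting states are where Accept strings end.
a: 0a undefined. 0a->0: no, aaa/a meet in 0. Open state 1: 0a->1.
b: 0b undefined. 0b->0: ok.
c: 0c undefined. 0c->0: ok.
aa: 1a undefined. 1a->0: no, aabb/ccbcaac meet in 0. 1a->1: no, cbaaa/a meet in 1. Open state 2: 1a->2.
ac: 1c undefined. 1c->0: ok.
aaa: 2a undefined. 2a->0: no, cbaaa/cbcbbbc meet in 0. 2a->1: no, cbaaa/a meet in 1. 2a->2: ok.
aab: 2b undefined. 2b->0: no, aabb/cbcbbbc meet in 0. 2b->1: ok.
aac: 2c undefined. 2c->0: no, cbaaa/aaccaa meet in 2. 2c->1: no, cbaaa/aaccaa meet in 2. 2c->2: no, cbaaa/ccbcaac meet in 2. Open state 3: 2c->3.
aabb: 1b undefined. 1b->0: no, aabb/cbcbbbc meet in 0. 1b->1: no, aabb/a meet in 1. 1b->2: ok.
aaca: 3a undefined. 3a->0: no, aaca/cbcbbbc meet in 0. 3a->1: no, aaca/a meet in 1. 3a->2: ok.
aacb: 3b undefined. 3b->0: no, aacbc/cbcbbbc meet in 0. 3b->1: no, aacbc/cbcbbbc meet in 0. 3b->2: no, aacbc/ccbcaac meet in 3. 3b->3: ok.
aacc: 3c undefined. 3c->0: no, aabb/aaccaa meet in 2. 3c->1: no, aabb/aaccaa meet in 2. 3c->2: no, aabb/aaccaa meet in 2. 3c->3: no, aabb/aaccaa meet in 2. Open state 4: 3c->4.
aacca: 4a undefined. 4a->0: ok.
aaccb: 4b undefined. 4b->0: no, aaccb/cbcbbbc meet in 0. 4b->1: no, aaccb/a meet in 1. 4b->2: ok.
ccabccc: 4c undefined. 4c->0: no, ccabccc/cbcbbbc meet in 0. 4c->1: no, ccabccc/a meet in 1. 4c->2: ok.
All examples now run through 5 states with every (state, symbol) defined. Accept strings end in {2,4}, Reject strings end in {0,1,3}; accept={2,4}.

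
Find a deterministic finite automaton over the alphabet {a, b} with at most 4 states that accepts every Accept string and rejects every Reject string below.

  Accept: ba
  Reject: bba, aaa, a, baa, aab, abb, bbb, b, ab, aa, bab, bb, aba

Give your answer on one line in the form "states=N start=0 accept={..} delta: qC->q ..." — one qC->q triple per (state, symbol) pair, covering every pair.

states=4 start=0 accept={3} delta: 0a->1 0b->2 1a->0 1b->0 2a->3 2b->0 3a->0 3b->0

Fold the examples into a partial DFA from state 0: repeatedly fix the first undefined (state, symbol) met by the shortest-then-alphabetical prefix, trying targets in increasing order and rejecting any under which an Accept and a Reject string meet in one state with the same remainder; add a state when all current targets are rejected. Accepting states are where Accept strings end.
a: 0a undefined. 0a->0: no, ba/aba meet in 0 with "ba" left. Open state 1: 0a->1.
b: 0b undefined. 0b->0: no, ba/bba meet in 1. 0b->1: no, ba/aa meet in 1 with "a" left. Open state 2: 0b->2.
aa: 1a undefined. 1a->0: ok.
ab: 1b undefined. 1b->0: ok.
ba: 2a undefined. 2a->0: no, ba/ab meet in 0. 2a->1: no, ba/aaa meet in 1. 2a->2: no, ba/baa meet in 2. Open state 3: 2a->3.
bb: 2b undefined. 2b->0: ok.
baa: 3a undefined. 3a->0: ok.
bab: 3b undefined. 3b->0: ok.
All examples now run through 4 states with every (state, symbol) defined. Accept strings end in {3}, Reject strings end in {0,1,2}; accept={3}.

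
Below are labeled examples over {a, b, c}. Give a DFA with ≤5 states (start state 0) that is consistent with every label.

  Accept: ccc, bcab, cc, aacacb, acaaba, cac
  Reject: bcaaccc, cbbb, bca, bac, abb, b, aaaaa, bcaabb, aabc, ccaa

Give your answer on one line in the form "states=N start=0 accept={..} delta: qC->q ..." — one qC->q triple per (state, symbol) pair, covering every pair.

states=4 start=0 accept={2,3} delta: 0a->0 0b->0 0c->1 1a->1 1b->2 1c->3 2a->2 2b->0 2c->0 3a->0 3b->2 3c->2

Fold the examples into a partial DFA from state 0: repeatedly fix the first undefined (state, symbol) met by the shortest-then-alphabetical prefix, trying targets in increasing order and rejecting any under which an Accept and a Reject string meet in one state with the same remainder; add a state when all current targets are rejected. Accepting states are where Accept strings end.
a: 0a undefined. 0a->0: ok.
b: 0b undefined. 0b->0: ok.
c: 0c undefined. 0c->0: no, ccc/bcaaccc meet in 0. Open state 1: 0c->1.
ca: 1a undefined. 1a->0: no, ccc/bcaaccc meet in 1 with "cc" left. 1a->1: ok.
cb: 1b undefined. 1b->0: no, bcab/cbbb meet in 0. 1b->1: no, bcab/cbbb meet in 1. Open state 2: 1b->2.
cc: 1c undefined. 1c->0: no, ccc/bca meet in 1. 1c->1: no, ccc/bcaaccc meet in 1. 1c->2: no, aacacb/bcaabb meet in 2 with "b" left. Open state 3: 1c->3.
cbb: 2b undefined. 2b->0: ok.
cca: 3a undefined. 3a->0: ok.
ccc: 3c undefined. 3c->0: no, ccc/cbbb meet in 0. 3c->1: no, ccc/bca meet in 1. 3c->2: ok.
aacacb: 3b undefined. 3b->0: no, aacacb/cbbb meet in 0. 3b->1: no, aacacb/bca meet in 1. 3b->2: ok.
acaaba: 2a undefined. 2a->0: no, acaaba/cbbb meet in 0. 2a->1: no, acaaba/bca meet in 1. 2a->2: ok.
bcaaccc: 2c undefined. 2c->0: ok.
All examples now run through 4 states with every (state, symbol) defined. Accept strings end in {2,3}, Reject strings end in {0,1}; accept={2,3}.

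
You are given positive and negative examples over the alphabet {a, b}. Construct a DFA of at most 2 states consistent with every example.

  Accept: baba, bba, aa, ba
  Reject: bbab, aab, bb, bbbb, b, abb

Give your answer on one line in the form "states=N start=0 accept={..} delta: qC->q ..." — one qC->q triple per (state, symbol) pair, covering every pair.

Fold the examples into a partial DFA from state 0: repeatedly fix the first undefined (state, symbol) met by the shortest-then-alphabetical prefix, trying targets in increasing order and rejecting any under which an Accept and a Reject string meet in one state with the same remainder; add a state when all current targets are rejected. Accepting states are where Accept strings end.
a: 0a undefined. 0a->0: ok.
b: 0b undefined. 0b->0: no, baba/bbab meet in 0. Open state 1: 0b->1.
ba: 1a undefined. 1a->0: ok.
bb: 1b undefined. 1b->0: no, baba/bb meet in 0. 1b->1: ok.
All examples now run through 2 states with every (state, symbol) defined. Accept strings end in {0}, Reject strings end in {1}; accept={0}.

states=2 start=0 accept={0} delta: 0a->0 0b->1 1a->0 1b->1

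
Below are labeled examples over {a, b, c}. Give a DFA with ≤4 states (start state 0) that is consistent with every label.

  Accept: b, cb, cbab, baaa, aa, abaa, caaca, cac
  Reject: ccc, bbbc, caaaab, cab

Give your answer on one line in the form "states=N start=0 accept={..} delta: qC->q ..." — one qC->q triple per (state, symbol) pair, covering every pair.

states=3 start=0 accept={0} delta: 0a->0 0b->0 0c->1 1a->2 1b->0 1c->0 2a->2 2b->1 2c->0

State merging on the prefix tree: take the shortest (then alphabetical) example prefix whose next move is undefined and point that move at state 0, else 1, else 2, ...; a target is out if some Accept/Reject pair would then sit in one state with the same input left (inseparable). If every existing state is out, open a new one.
a: 0a undefined. 0a->0: ok.
b: 0b undefined. 0b->0: ok.
c: 0c undefined. 0c->0: no, b/ccc meet in 0. Open state 1: 0c->1.
ca: 1a undefined. 1a->0: no, b/caaaab meet in 0. 1a->1: no, cb/caaaab meet in 1 with "b" left. Open state 2: 1a->2.
cb: 1b undefined. 1b->0: ok.
cc: 1c undefined. 1c->0: ok.
caa: 2a undefined. 2a->0: no, b/caaaab meet in 0. 2a->1: no, b/caaaab meet in 0. 2a->2: ok.
cab: 2b undefined. 2b->0: no, b/caaaab meet in 0. 2b->1: ok.
cac: 2c undefined. 2c->0: ok.
All examples now run through 3 states with every (state, symbol) defined. Accept strings end in {0}, Reject strings end in {1}; accept={0}.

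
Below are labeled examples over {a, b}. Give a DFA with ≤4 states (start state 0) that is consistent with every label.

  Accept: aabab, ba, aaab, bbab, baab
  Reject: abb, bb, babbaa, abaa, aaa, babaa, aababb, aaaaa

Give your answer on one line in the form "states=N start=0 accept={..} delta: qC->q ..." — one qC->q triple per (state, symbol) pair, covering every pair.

states=3 start=0 accept={1,2} delta: 0a->0 0b->1 1a->2 1b->0 2a->0 2b->1

Grow the machine one transition at a time. Run the examples from 0; the earliest place one falls off (shortest prefix, ties alphabetical) gets sent to the lowest-numbered state that keeps every Accept/Reject pair distinguishable — a pair clashes when both reach the same state with identical unread suffix — and to a fresh state only if none does.
a: 0a undefined. 0a->0: ok.
b: 0b undefined. 0b->0: no, aabab/abb meet in 0. Open state 1: 0b->1.
ba: 1a undefined. 1a->0: no, ba/abaa meet in 0. 1a->1: no, aabab/abb meet in 1 with "b" left. Open state 2: 1a->2.
bb: 1b undefined. 1b->0: ok.
baa: 2a undefined. 2a->0: ok.
bab: 2b undefined. 2b->0: no, aabab/abb meet in 0. 2b->1: ok.
All examples now run through 3 states with every (state, symbol) defined. Accept strings end in {1,2}, Reject strings end in {0}; accept={1,2}.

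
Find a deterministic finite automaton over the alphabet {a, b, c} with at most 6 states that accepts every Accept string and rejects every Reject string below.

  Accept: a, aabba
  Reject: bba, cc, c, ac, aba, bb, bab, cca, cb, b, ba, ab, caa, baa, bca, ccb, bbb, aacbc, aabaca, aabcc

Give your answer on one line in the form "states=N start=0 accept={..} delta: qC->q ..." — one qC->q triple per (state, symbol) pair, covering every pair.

Fold the examples into a partial DFA from state 0: repeatedly fix the first undefined (state, symbol) met by the shortest-then-alphabetical prefix, trying targets in increasing order and rejecting any under which an Accept and a Reject string meet in one state with the same remainder; add a state when all current targets are rejected. Accepting states are where Accept strings end.
a: 0a undefined. 0a->0: no, aabba/bba meet in 0 with "bba" left. Open state 1: 0a->1.
b: 0b undefined. 0b->0: no, a/bba meet in 1. 0b->1: no, a/b meet in 1. Open state 2: 0b->2.
c: 0c undefined. 0c->0: no, a/cca meet in 1. 0c->1: no, a/c meet in 1. 0c->2: ok.
aa: 1a undefined. 1a->0: no, aabba/bba meet in 2 with "ba" left. 1a->1: ok.
ab: 1b undefined. 1b->0: no, a/aba meet in 1. 1b->1: no, a/aba meet in 1. 1b->2: no, aabba/bba meet in 2 with "ba" left. Open state 3: 1b->3.
ac: 1c undefined. 1c->0: ok.
ba: 2a undefined. 2a->0: no, a/caa meet in 1. 2a->1: no, a/ba meet in 1. 2a->2: ok.
bb: 2b undefined. 2b->0: no, a/bba meet in 1. 2b->1: no, a/bba meet in 1. 2b->2: ok.
bc: 2c undefined. 2c->0: no, a/cca meet in 1. 2c->1: no, a/cc meet in 1. 2c->2: ok.
aba: 3a undefined. 3a->0: ok.
aabb: 3b undefined. 3b->0: ok.
aabc: 3c undefined. 3c->0: ok.
All examples now run through 4 states with every (state, symbol) defined. Accept strings end in {1}, Reject strings end in {0,2,3}; accept={1}.

states=4 start=0 accept={1} delta: 0a->1 0b->2 0c->2 1a->1 1b->3 1c->0 2a->2 2b->2 2c->2 3a->0 3b->0 3c->0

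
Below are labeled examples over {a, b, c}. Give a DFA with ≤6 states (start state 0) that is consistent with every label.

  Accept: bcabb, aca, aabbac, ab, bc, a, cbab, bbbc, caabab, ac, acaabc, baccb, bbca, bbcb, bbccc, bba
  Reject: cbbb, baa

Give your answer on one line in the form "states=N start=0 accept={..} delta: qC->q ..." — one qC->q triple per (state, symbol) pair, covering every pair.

states=4 start=0 accept={0,1,3} delta: 0a->0 0b->1 0c->0 1a->2 1b->3 1c->0 2a->2 2b->0 2c->0 3a->0 3b->2 3c->0

State merging on the prefix tree: take the shortest (then alphabetical) example prefix whose next move is undefined and point that move at state 0, else 1, else 2, ...; a target is out if some Accept/Reject pair would then sit in one state with the same input left (inseparable). If every existing state is out, open a new one.
a: 0a undefined. 0a->0: ok.
b: 0b undefined. 0b->0: no, ab/baa meet in 0. Open state 1: 0b->1.
c: 0c undefined. 0c->0: ok.
ba: 1a undefined. 1a->0: no, aca/baa meet in 0. 1a->1: no, ab/baa meet in 1. Open state 2: 1a->2.
bb: 1b undefined. 1b->0: no, ab/cbbb meet in 1. 1b->1: no, ab/cbbb meet in 1. 1b->2: no, cbab/cbbb meet in 2 with "b" left. Open state 3: 1b->3.
bc: 1c undefined. 1c->0: ok.
baa: 2a undefined. 2a->0: no, aca/baa meet in 0. 2a->1: no, ab/baa meet in 1. 2a->2: ok.
bac: 2c undefined. 2c->0: ok.
bba: 3a undefined. 3a->0: ok.
bbb: 3b undefined. 3b->0: no, aca/cbbb meet in 0. 3b->1: no, ab/cbbb meet in 1. 3b->2: ok.
bbc: 3c undefined. 3c->0: ok.
cbab: 2b undefined. 2b->0: ok.
All examples now run through 4 states with every (state, symbol) defined. Accept strings end in {0,1,3}, Reject strings end in {2}; accept={0,1,3}.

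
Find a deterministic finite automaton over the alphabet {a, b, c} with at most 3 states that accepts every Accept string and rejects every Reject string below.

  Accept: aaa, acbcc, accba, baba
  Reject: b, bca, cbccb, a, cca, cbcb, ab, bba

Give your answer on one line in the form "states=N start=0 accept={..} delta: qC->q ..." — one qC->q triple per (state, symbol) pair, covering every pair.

states=3 start=0 accept={2} delta: 0a->1 0b->0 0c->0 1a->2 1b->1 1c->2 2a->2 2b->1 2c->2

Grow the machine one transition at a time. Run the examples from 0; the earliest place one falls off (shortest prefix, ties alphabetical) gets sent to the lowest-numbered state that keeps every Accept/Reject pair distinguishable — a pair clashes when both reach the same state with identical unread suffix — and to a fresh state only if none does.
a: 0a undefined. 0a->0: no, aaa/a meet in 0. Open state 1: 0a->1.
b: 0b undefined. 0b->0: ok.
c: 0c undefined. 0c->0: ok.
aa: 1a undefined. 1a->0: no, aaa/bca meet in 1. 1a->1: no, aaa/bca meet in 1. Open state 2: 1a->2.
ab: 1b undefined. 1b->0: no, baba/bca meet in 1. 1b->1: ok.
ac: 1c undefined. 1c->0: no, acbcc/b meet in 0. 1c->1: no, acbcc/bca meet in 1. 1c->2: ok.
aaa: 2a undefined. 2a->0: no, aaa/b meet in 0. 2a->1: no, aaa/bca meet in 1. 2a->2: ok.
acb: 2b undefined. 2b->0: no, acbcc/b meet in 0. 2b->1: ok.
acc: 2c undefined. 2c->0: no, acbcc/b meet in 0. 2c->1: no, acbcc/bca meet in 1. 2c->2: ok.
All examples now run through 3 states with every (state, symbol) defined. Accept strings end in {2}, Reject strings end in {0,1}; accept={2}.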